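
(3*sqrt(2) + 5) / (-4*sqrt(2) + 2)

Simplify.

Multiply numerator and denominator by 2 + 4*sqrt(2).
Denominator becomes -28; numerator becomes 34 + 26*sqrt(2).

(-13*sqrt(2) - 17)/14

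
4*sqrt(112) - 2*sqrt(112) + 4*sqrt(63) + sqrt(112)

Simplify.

4*sqrt(112) = 16*sqrt(7); 2*sqrt(112) = 8*sqrt(7); 4*sqrt(63) = 12*sqrt(7); sqrt(112) = 4*sqrt(7)
Combine: (16 - 8 + 12 + 4)·sqrt(7) = 24*sqrt(7)

24*sqrt(7)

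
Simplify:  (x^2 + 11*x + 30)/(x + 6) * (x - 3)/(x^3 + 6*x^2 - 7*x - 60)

1/(x + 4)

Factor: x^2 + 11*x + 30 = (x + 5)*(x + 6);  x^3 + 6*x^2 - 7*x - 60 = (x + 5)*(x + 4)*(x - 3)
Cancel the common factors (x + 6), (x + 5), (x - 3).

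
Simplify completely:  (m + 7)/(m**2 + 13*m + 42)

1/(m + 6)

Factor: m**2 + 13*m + 42 = (m + 6)*(m + 7)
Cancel the common factor (m + 7).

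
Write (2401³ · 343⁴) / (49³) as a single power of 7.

7^18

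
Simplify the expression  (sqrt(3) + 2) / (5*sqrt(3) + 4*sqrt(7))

Multiply numerator and denominator by -4*sqrt(7) + 5*sqrt(3).
Denominator becomes -37; numerator becomes -8*sqrt(7) - 4*sqrt(21) + 15 + 10*sqrt(3).

(-10*sqrt(3) - 15 + 4*sqrt(21) + 8*sqrt(7))/37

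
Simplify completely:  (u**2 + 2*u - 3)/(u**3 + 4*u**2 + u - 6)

Factor: u**2 + 2*u - 3 = (u - 1)*(u + 3);  u**3 + 4*u**2 + u - 6 = (u + 3)*(u + 2)*(u - 1)
Cancel the common factors (u + 3), (u - 1).

1/(u + 2)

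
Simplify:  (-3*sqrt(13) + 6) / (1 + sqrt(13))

(-15 + 3*sqrt(13))/4

Multiply numerator and denominator by -sqrt(13) + 1.
Denominator becomes -12; numerator becomes -9*sqrt(13) + 45.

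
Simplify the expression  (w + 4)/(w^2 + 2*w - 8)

1/(w - 2)

Factor: w^2 + 2*w - 8 = (w - 2)*(w + 4)
Cancel the common factor (w + 4).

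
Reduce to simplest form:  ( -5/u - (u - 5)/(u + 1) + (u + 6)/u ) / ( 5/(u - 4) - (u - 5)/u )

(-7*u² + 27*u + 4)/(u³ - 13*u² + 6*u + 20)

Numerator: -5/u - (u - 5)/(u + 1) + (u + 6)/u = (7*u + 1)/(u² + u)
Denominator: 5/(u - 4) - (u - 5)/u = (-u² + 14*u - 20)/(u² - 4*u)
Divide: ((7*u + 1)/(u² + u)) · ((u² - 4*u)/(-u² + 14*u - 20)) = (-7*u² + 27*u + 4)/(u³ - 13*u² + 6*u + 20)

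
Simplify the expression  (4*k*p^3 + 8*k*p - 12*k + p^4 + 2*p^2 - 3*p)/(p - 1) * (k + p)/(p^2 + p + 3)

4*k^2 + 5*k*p + p^2

Factor: 4*k*p^3 + 8*k*p - 12*k + p^4 + 2*p^2 - 3*p = (p - 1)*(p^2 + p + 3)*(4*k + p)
Cancel the common factors (p^2 + p + 3), (p - 1).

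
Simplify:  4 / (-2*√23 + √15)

Multiply numerator and denominator by √15 + 2*√23.
Denominator becomes -77; numerator becomes 4*√15 + 8*√23.

(-8*√23 - 4*√15)/77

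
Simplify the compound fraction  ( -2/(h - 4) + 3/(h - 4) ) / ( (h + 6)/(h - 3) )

(h - 3)/(h^2 + 2*h - 24)

Numerator: -2/(h - 4) + 3/(h - 4) = 1/(h - 4)
Denominator: (h + 6)/(h - 3) = (h + 6)/(h - 3)
Divide: (1/(h - 4)) · ((h - 3)/(h + 6)) = (h - 3)/(h^2 + 2*h - 24)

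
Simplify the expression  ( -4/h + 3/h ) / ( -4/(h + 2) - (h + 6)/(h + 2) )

(h + 2)/(h² + 10*h)

Numerator: -4/h + 3/h = -1/h
Denominator: -4/(h + 2) - (h + 6)/(h + 2) = (-h - 10)/(h + 2)
Divide: (-1/h) · ((h + 2)/(-h - 10)) = (h + 2)/(h² + 10*h)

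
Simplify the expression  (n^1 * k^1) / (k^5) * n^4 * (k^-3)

n^5/k^7

Quotient: n^1 * (k^-4)
Multiply by n^4 * (k^-3): add exponents.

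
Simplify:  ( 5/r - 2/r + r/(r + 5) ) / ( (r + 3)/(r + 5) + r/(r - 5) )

Numerator: 5/r - 2/r + r/(r + 5) = (r^2 + 3*r + 15)/(r^2 + 5*r)
Denominator: (r + 3)/(r + 5) + r/(r - 5) = (2*r^2 + 3*r - 15)/(r^2 - 25)
Divide: ((r^2 + 3*r + 15)/(r^2 + 5*r)) · ((r^2 - 25)/(2*r^2 + 3*r - 15)) = (r^3 - 2*r^2 - 75)/(2*r^3 + 3*r^2 - 15*r)

(r^3 - 2*r^2 - 75)/(2*r^3 + 3*r^2 - 15*r)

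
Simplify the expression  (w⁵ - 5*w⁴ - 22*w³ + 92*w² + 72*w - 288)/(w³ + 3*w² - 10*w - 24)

Factor: w⁵ - 5*w⁴ - 22*w³ + 92*w² + 72*w - 288 = (w + 4)·(w + 2)·(w - 3)·(w - 6)·(w - 2);  w³ + 3*w² - 10*w - 24 = (w + 2)·(w + 4)·(w - 3)
Cancel the common factors (w + 4), (w + 2), (w - 3).

w² - 8*w + 12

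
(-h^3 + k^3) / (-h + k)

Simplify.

Apply the difference-of-cubes factorisation and cancel (-h + k).

h^2 + h*k + k^2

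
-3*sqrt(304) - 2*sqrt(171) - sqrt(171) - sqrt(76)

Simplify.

-23*sqrt(19)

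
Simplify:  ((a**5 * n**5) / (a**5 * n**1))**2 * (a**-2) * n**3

n**11/a**2

Inside the bracket: n**4
Raise to the power 2: n**8
Multiply by (a**-2) * n**3: add exponents.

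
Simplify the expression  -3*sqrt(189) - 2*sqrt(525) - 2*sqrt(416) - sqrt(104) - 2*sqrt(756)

-31*sqrt(21) - 10*sqrt(26)

3*sqrt(189) = 9*sqrt(21); 2*sqrt(525) = 10*sqrt(21); 2*sqrt(416) = 8*sqrt(26); sqrt(104) = 2*sqrt(26); 2*sqrt(756) = 12*sqrt(21)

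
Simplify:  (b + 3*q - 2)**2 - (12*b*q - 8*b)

After expansion: b**2 - 6*b*q + 4*b + 9*q**2 - 12*q + 4 — a perfect-square trinomial.

(b - 3*q + 2)**2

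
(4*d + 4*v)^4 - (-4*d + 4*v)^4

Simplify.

2048*d*v*(d^2 + v^2)

Binomially expand both and collect terms in (4*v), (4*d).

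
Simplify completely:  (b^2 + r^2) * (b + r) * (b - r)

Pair the conjugate factors: (b+r)(b-r) = b^2 - r^2, then repeat with the next factor.

b^4 - r^4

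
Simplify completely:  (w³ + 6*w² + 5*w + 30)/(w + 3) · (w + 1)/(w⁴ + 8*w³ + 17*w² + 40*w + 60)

Factor: w³ + 6*w² + 5*w + 30 = (w² + 5)·(w + 6);  w⁴ + 8*w³ + 17*w² + 40*w + 60 = (w² + 5)·(w + 6)·(w + 2)
Cancel the common factors (w² + 5), (w + 6).

(w + 1)/(w² + 5*w + 6)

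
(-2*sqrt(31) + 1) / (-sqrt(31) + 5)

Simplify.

(3*sqrt(31) + 19)/2

Multiply numerator and denominator by 5 + sqrt(31).
Denominator becomes -6; numerator becomes -57 - 9*sqrt(31).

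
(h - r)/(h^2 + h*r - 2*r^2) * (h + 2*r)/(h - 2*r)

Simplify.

Factor: h^2 + h*r - 2*r^2 = (h - r)*(h + 2*r)
Cancel the common factors (h + 2*r), (h - r).

-1/(-h + 2*r)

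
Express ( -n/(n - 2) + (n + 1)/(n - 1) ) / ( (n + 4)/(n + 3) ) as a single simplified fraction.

(-2*n - 6)/(n³ + n² - 10*n + 8)

Numerator: -n/(n - 2) + (n + 1)/(n - 1) = -2/(n² - 3*n + 2)
Denominator: (n + 4)/(n + 3) = (n + 4)/(n + 3)
Divide: (-2/(n² - 3*n + 2)) · ((n + 3)/(n + 4)) = (-2*n - 6)/(n³ + n² - 10*n + 8)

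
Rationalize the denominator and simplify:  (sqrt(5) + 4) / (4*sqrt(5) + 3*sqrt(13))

(-16*sqrt(5) - 20 + 3*sqrt(65) + 12*sqrt(13))/37

Multiply numerator and denominator by -3*sqrt(13) + 4*sqrt(5).
Denominator becomes -37; numerator becomes -12*sqrt(13) - 3*sqrt(65) + 20 + 16*sqrt(5).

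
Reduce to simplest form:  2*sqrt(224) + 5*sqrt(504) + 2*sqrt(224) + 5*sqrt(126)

61*sqrt(14)

2*sqrt(224) = 8*sqrt(14); 5*sqrt(504) = 30*sqrt(14); 2*sqrt(224) = 8*sqrt(14); 5*sqrt(126) = 15*sqrt(14)
Combine: (8 + 30 + 8 + 15)·sqrt(14) = 61*sqrt(14)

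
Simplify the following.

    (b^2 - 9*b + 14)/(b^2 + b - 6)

(b - 7)/(b + 3)

Factor: b^2 - 9*b + 14 = (b - 7)*(b - 2);  b^2 + b - 6 = (b - 2)*(b + 3)
Cancel the common factor (b - 2).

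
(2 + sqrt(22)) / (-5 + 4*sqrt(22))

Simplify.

(13*sqrt(22) + 98)/327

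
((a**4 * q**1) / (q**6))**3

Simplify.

Inside the bracket: a**4 * (q**-5)
Raise to the power 3: a**12 * (q**-15)

a**12/q**15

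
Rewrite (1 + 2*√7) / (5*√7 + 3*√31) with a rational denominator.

(-70 - 5*√7 + 3*√31 + 6*√217)/104

Multiply numerator and denominator by -3*√31 + 5*√7.
Denominator becomes -104; numerator becomes -6*√217 - 3*√31 + 5*√7 + 70.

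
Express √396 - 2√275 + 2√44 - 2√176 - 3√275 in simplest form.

-23*√11

√396 = 6*√11; 2√275 = 10*√11; 2√44 = 4*√11; 2√176 = 8*√11; 3√275 = 15*√11
Combine: (6 - 10 + 4 - 8 - 15)·√11 = -23*√11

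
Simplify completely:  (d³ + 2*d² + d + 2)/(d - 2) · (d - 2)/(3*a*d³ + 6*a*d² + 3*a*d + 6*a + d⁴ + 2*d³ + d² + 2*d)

1/(3*a + d)

Factor: d³ + 2*d² + d + 2 = (d² + 1)·(d + 2);  3*a*d³ + 6*a*d² + 3*a*d + 6*a + d⁴ + 2*d³ + d² + 2*d = (d + 2)·(d² + 1)·(3*a + d)
Cancel the common factors (d² + 1), (d - 2), (d + 2).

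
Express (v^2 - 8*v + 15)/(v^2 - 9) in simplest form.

(v - 5)/(v + 3)

Factor: v^2 - 8*v + 15 = (v - 5)*(v - 3);  v^2 - 9 = (v + 3)*(v - 3)
Cancel the common factor (v - 3).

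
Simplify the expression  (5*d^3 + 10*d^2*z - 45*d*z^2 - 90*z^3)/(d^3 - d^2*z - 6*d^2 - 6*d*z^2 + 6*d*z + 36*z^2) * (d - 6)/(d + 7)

(5*d + 15*z)/(d + 7)

Factor: 5*d^3 + 10*d^2*z - 45*d*z^2 - 90*z^3 = 5*(d + 3*z)*(d + 2*z)*(d - 3*z);  d^3 - d^2*z - 6*d^2 - 6*d*z^2 + 6*d*z + 36*z^2 = (d - 3*z)*(d - 6)*(d + 2*z)
Cancel the common factors (d - 3*z), (d + 2*z), (d - 6).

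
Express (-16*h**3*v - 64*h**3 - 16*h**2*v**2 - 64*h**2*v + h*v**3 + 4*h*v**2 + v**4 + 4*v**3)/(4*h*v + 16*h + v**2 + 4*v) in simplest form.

Factor: -16*h**3*v - 64*h**3 - 16*h**2*v**2 - 64*h**2*v + h*v**3 + 4*h*v**2 + v**4 + 4*v**3 = (h + v)*(4*h + v)*(-4*h + v)*(v + 4);  4*h*v + 16*h + v**2 + 4*v = (4*h + v)*(v + 4)
Cancel the common factors (4*h + v), (v + 4).

-4*h**2 - 3*h*v + v**2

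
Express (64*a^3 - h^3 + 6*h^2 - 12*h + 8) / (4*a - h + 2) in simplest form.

16*a^2 + 4*a*h - 8*a + h^2 - 4*h + 4

Apply the difference-of-cubes factorisation and cancel (4*a - h + 2).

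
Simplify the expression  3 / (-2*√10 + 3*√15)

(6*√10 + 9*√15)/95

Multiply numerator and denominator by 2*√10 + 3*√15.
Denominator becomes 95; numerator becomes 6*√10 + 9*√15.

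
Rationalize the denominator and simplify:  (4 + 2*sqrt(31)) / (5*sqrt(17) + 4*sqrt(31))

(-10*sqrt(527) - 20*sqrt(17) + 16*sqrt(31) + 248)/71

Multiply numerator and denominator by -5*sqrt(17) + 4*sqrt(31).
Denominator becomes 71; numerator becomes -10*sqrt(527) - 20*sqrt(17) + 16*sqrt(31) + 248.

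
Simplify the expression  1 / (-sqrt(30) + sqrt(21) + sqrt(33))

Group as (sqrt(21) + sqrt(33)) - sqrt(30); multiply by (sqrt(21) + sqrt(33)) + sqrt(30), then rationalise the remaining surd.

(-4*sqrt(30) + 3*sqrt(33) + 7*sqrt(21) + sqrt(2310))/366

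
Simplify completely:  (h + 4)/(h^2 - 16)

Factor: h^2 - 16 = (h + 4)*(h - 4)
Cancel the common factor (h + 4).

1/(h - 4)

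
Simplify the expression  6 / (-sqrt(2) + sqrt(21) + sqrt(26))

(-90*sqrt(2) - 6*sqrt(26) + 14*sqrt(21) + 8*sqrt(273))/53

Group as (sqrt(21) + sqrt(26)) - sqrt(2); multiply by (sqrt(21) + sqrt(26)) + sqrt(2), then rationalise the remaining surd.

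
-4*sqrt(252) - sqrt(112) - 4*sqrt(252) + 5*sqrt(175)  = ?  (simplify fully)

-27*sqrt(7)

4*sqrt(252) = 24*sqrt(7); sqrt(112) = 4*sqrt(7); 4*sqrt(252) = 24*sqrt(7); 5*sqrt(175) = 25*sqrt(7)
Combine: (-24 - 4 - 24 + 25)·sqrt(7) = -27*sqrt(7)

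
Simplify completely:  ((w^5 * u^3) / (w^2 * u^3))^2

w^6

Inside the bracket: w^3
Raise to the power 2: w^6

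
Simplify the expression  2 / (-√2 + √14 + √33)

Group as (√14 + √33) - √2; multiply by (√14 + √33) + √2, then rationalise the remaining surd.

(-42*√14 - 8*√231 + 90*√2 + 34*√33)/177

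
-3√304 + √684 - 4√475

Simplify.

-26*√19

3√304 = 12*√19; √684 = 6*√19; 4√475 = 20*√19
Combine: (-12 + 6 - 20)·√19 = -26*√19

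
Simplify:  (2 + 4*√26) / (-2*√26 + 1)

Multiply numerator and denominator by 1 + 2*√26.
Denominator becomes -103; numerator becomes 8*√26 + 210.

(-210 - 8*√26)/103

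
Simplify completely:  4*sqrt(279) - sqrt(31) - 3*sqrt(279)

4*sqrt(279) = 12*sqrt(31); sqrt(31) = sqrt(31); 3*sqrt(279) = 9*sqrt(31)
Combine: (12 - 1 - 9)·sqrt(31) = 2*sqrt(31)

2*sqrt(31)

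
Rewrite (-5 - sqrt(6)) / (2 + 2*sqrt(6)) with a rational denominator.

(-4*sqrt(6) - 1)/10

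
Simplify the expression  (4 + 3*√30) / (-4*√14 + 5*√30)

Multiply numerator and denominator by 4*√14 + 5*√30.
Denominator becomes 526; numerator becomes 16*√14 + 20*√30 + 24*√105 + 450.

(8*√14 + 10*√30 + 12*√105 + 225)/263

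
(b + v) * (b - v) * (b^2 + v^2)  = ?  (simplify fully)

Telescope via difference of squares: (b+v)(b-v) = b^2 - v^2, then repeat with the next factor.

b^4 - v^4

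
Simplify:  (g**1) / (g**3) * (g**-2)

g**(-4)

Quotient: (g**-2)
Multiply by (g**-2): add exponents.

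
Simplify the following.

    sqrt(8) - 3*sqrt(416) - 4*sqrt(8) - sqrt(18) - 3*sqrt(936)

-30*sqrt(26) - 9*sqrt(2)

sqrt(8) = 2*sqrt(2); 3*sqrt(416) = 12*sqrt(26); 4*sqrt(8) = 8*sqrt(2); sqrt(18) = 3*sqrt(2); 3*sqrt(936) = 18*sqrt(26)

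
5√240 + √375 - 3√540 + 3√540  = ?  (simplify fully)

5√240 = 20*√15; √375 = 5*√15; 3√540 = 18*√15; 3√540 = 18*√15
Combine: (20 + 5 - 18 + 18)·√15 = 25*√15

25*√15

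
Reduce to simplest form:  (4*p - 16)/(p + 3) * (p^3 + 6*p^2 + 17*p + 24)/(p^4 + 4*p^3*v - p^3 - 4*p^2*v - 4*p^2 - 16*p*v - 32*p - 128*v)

Factor: 4*p - 16 = 4*(p - 4);  p^3 + 6*p^2 + 17*p + 24 = (p^2 + 3*p + 8)*(p + 3);  p^4 + 4*p^3*v - p^3 - 4*p^2*v - 4*p^2 - 16*p*v - 32*p - 128*v = (p - 4)*(p^2 + 3*p + 8)*(p + 4*v)
Cancel the common factors (p^2 + 3*p + 8), (p - 4), (p + 3).

4/(p + 4*v)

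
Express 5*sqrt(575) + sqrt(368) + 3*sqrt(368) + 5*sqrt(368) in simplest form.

61*sqrt(23)

5*sqrt(575) = 25*sqrt(23); sqrt(368) = 4*sqrt(23); 3*sqrt(368) = 12*sqrt(23); 5*sqrt(368) = 20*sqrt(23)
Combine: (25 + 4 + 12 + 20)·sqrt(23) = 61*sqrt(23)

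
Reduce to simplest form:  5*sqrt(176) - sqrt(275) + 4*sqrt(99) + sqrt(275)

32*sqrt(11)

5*sqrt(176) = 20*sqrt(11); sqrt(275) = 5*sqrt(11); 4*sqrt(99) = 12*sqrt(11); sqrt(275) = 5*sqrt(11)
Combine: (20 - 5 + 12 + 5)·sqrt(11) = 32*sqrt(11)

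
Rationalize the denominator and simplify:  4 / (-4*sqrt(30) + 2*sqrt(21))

(-4*sqrt(30) - 2*sqrt(21))/99

Multiply numerator and denominator by 2*sqrt(21) + 4*sqrt(30).
Denominator becomes -396; numerator becomes 8*sqrt(21) + 16*sqrt(30).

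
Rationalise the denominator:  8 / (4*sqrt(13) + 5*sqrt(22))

(-16*sqrt(13) + 20*sqrt(22))/171

Multiply numerator and denominator by -4*sqrt(13) + 5*sqrt(22).
Denominator becomes 342; numerator becomes -32*sqrt(13) + 40*sqrt(22).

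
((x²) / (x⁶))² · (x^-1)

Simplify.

x^(-9)

Inside the bracket: (x^-4)
Raise to the power 2: (x^-8)
Multiply by (x^-1): add exponents.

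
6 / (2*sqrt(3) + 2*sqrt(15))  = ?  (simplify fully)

Multiply numerator and denominator by -2*sqrt(3) + 2*sqrt(15).
Denominator becomes 48; numerator becomes -12*sqrt(3) + 12*sqrt(15).

(-sqrt(3) + sqrt(15))/4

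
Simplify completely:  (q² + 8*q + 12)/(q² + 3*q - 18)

Factor: q² + 8*q + 12 = (q + 6)·(q + 2);  q² + 3*q - 18 = (q - 3)·(q + 6)
Cancel the common factor (q + 6).

(q + 2)/(q - 3)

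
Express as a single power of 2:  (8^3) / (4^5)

8^3 = 2^9; 4^5 = 2^10
Combine exponents: 2^(-1)

2^(-1)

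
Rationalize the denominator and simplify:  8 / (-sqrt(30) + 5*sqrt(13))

(8*sqrt(30) + 40*sqrt(13))/295

Multiply numerator and denominator by sqrt(30) + 5*sqrt(13).
Denominator becomes 295; numerator becomes 8*sqrt(30) + 40*sqrt(13).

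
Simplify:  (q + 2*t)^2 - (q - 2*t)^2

8*q*t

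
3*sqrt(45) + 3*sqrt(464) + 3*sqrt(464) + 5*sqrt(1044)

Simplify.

9*sqrt(5) + 54*sqrt(29)

3*sqrt(45) = 9*sqrt(5); 3*sqrt(464) = 12*sqrt(29); 3*sqrt(464) = 12*sqrt(29); 5*sqrt(1044) = 30*sqrt(29)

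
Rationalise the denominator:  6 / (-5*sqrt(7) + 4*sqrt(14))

Multiply numerator and denominator by 5*sqrt(7) + 4*sqrt(14).
Denominator becomes 49; numerator becomes 30*sqrt(7) + 24*sqrt(14).

(30*sqrt(7) + 24*sqrt(14))/49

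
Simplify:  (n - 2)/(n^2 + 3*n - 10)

Factor: n^2 + 3*n - 10 = (n + 5)*(n - 2)
Cancel the common factor (n - 2).

1/(n + 5)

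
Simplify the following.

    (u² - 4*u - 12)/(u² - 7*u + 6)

(u + 2)/(u - 1)

Factor: u² - 4*u - 12 = (u + 2)·(u - 6);  u² - 7*u + 6 = (u - 1)·(u - 6)
Cancel the common factor (u - 6).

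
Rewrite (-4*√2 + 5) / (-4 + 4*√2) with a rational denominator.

(-3 + √2)/4

Multiply numerator and denominator by -4*√2 - 4.
Denominator becomes -16; numerator becomes -4*√2 + 12.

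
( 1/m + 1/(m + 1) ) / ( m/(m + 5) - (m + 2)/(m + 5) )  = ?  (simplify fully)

(-2*m² - 11*m - 5)/(2*m² + 2*m)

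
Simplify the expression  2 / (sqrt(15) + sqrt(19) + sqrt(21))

(-12*sqrt(665) + 26*sqrt(21) + 34*sqrt(19) + 50*sqrt(15))/971

Group as (sqrt(19) + sqrt(21)) + sqrt(15); multiply by (sqrt(19) + sqrt(21)) - sqrt(15), then rationalise the remaining surd.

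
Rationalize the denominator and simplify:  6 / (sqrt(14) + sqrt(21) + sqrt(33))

Group as (sqrt(14) + sqrt(21)) + sqrt(33); multiply by (sqrt(14) + sqrt(21)) - sqrt(33), then rationalise the remaining surd.

(-63*sqrt(22) + 3*sqrt(33) + 39*sqrt(21) + 60*sqrt(14))/293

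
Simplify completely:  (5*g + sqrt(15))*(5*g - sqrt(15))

Difference of squares with P = 5*g, Q = sqrt(15).

25*g**2 - 15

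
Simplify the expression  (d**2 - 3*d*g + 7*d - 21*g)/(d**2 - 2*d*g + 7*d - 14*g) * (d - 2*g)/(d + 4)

(d - 3*g)/(d + 4)

Factor: d**2 - 3*d*g + 7*d - 21*g = (d + 7)*(d - 3*g);  d**2 - 2*d*g + 7*d - 14*g = (d + 7)*(d - 2*g)
Cancel the common factors (d - 2*g), (d + 7).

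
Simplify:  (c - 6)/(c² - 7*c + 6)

1/(c - 1)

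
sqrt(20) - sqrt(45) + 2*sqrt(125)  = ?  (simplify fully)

9*sqrt(5)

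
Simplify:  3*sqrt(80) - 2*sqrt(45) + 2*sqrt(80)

3*sqrt(80) = 12*sqrt(5); 2*sqrt(45) = 6*sqrt(5); 2*sqrt(80) = 8*sqrt(5)
Combine: (12 - 6 + 8)·sqrt(5) = 14*sqrt(5)

14*sqrt(5)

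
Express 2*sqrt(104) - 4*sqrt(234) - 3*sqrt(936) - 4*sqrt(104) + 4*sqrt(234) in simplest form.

2*sqrt(104) = 4*sqrt(26); 4*sqrt(234) = 12*sqrt(26); 3*sqrt(936) = 18*sqrt(26); 4*sqrt(104) = 8*sqrt(26); 4*sqrt(234) = 12*sqrt(26)

-22*sqrt(26)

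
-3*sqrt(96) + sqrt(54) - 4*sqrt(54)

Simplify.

3*sqrt(96) = 12*sqrt(6); sqrt(54) = 3*sqrt(6); 4*sqrt(54) = 12*sqrt(6)
Combine: (-12 + 3 - 12)·sqrt(6) = -21*sqrt(6)

-21*sqrt(6)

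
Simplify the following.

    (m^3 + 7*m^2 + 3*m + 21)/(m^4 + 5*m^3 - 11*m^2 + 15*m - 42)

1/(m - 2)

Factor: m^3 + 7*m^2 + 3*m + 21 = (m^2 + 3)*(m + 7);  m^4 + 5*m^3 - 11*m^2 + 15*m - 42 = (m^2 + 3)*(m + 7)*(m - 2)
Cancel the common factors (m^2 + 3), (m + 7).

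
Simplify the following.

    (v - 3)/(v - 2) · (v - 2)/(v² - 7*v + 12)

1/(v - 4)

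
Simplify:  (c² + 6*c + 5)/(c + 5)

c + 1

Factor: c² + 6*c + 5 = (c + 1)·(c + 5)
Cancel the common factor (c + 5).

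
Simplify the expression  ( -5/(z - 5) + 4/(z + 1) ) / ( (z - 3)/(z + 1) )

Numerator: -5/(z - 5) + 4/(z + 1) = (-z - 25)/(z² - 4*z - 5)
Denominator: (z - 3)/(z + 1) = (z - 3)/(z + 1)
Divide: ((-z - 25)/(z² - 4*z - 5)) · ((z + 1)/(z - 3)) = (-z - 25)/(z² - 8*z + 15)

(-z - 25)/(z² - 8*z + 15)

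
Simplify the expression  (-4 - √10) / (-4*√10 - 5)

Multiply numerator and denominator by -5 + 4*√10.
Denominator becomes -135; numerator becomes -11*√10 - 20.

(20 + 11*√10)/135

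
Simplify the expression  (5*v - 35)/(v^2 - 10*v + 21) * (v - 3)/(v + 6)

5/(v + 6)

Factor: 5*v - 35 = 5*(v - 7);  v^2 - 10*v + 21 = (v - 3)*(v - 7)
Cancel the common factors (v - 7), (v - 3).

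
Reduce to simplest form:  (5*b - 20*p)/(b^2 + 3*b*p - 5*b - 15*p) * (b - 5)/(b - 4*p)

Factor: 5*b - 20*p = 5*(b - 4*p);  b^2 + 3*b*p - 5*b - 15*p = (b + 3*p)*(b - 5)
Cancel the common factors (b - 5), (b - 4*p).

5/(b + 3*p)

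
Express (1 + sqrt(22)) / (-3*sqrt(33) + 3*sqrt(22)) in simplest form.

(-11*sqrt(6) - 22 - sqrt(33) - sqrt(22))/33

Multiply numerator and denominator by 3*sqrt(22) + 3*sqrt(33).
Denominator becomes -99; numerator becomes 3*sqrt(22) + 3*sqrt(33) + 66 + 33*sqrt(6).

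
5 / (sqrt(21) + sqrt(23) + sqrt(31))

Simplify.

Group as (sqrt(21) + sqrt(31)) + sqrt(23); multiply by (sqrt(21) + sqrt(31)) - sqrt(23), then rationalise the remaining surd.

(-10*sqrt(14973) + 65*sqrt(31) + 145*sqrt(23) + 165*sqrt(21))/1763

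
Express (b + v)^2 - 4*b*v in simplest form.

(b - v)^2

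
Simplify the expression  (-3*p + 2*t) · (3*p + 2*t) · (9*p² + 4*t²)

Pair the conjugate factors: ((2*t)+(3*p))((2*t)-(3*p)) = -9*p² + 4*t², then repeat with the next factor.

-81*p⁴ + 16*t⁴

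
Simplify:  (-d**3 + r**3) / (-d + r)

Factor as (a-b)(a**2+ab+b**2) with a=r, b=d.

d**2 + d*r + r**2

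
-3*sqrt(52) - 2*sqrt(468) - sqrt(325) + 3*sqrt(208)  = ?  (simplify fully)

-11*sqrt(13)

3*sqrt(52) = 6*sqrt(13); 2*sqrt(468) = 12*sqrt(13); sqrt(325) = 5*sqrt(13); 3*sqrt(208) = 12*sqrt(13)
Combine: (-6 - 12 - 5 + 12)·sqrt(13) = -11*sqrt(13)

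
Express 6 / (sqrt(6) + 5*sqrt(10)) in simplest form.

(-3*sqrt(6) + 15*sqrt(10))/122

Multiply numerator and denominator by -sqrt(6) + 5*sqrt(10).
Denominator becomes 244; numerator becomes -6*sqrt(6) + 30*sqrt(10).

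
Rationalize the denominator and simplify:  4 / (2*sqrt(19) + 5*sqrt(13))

Multiply numerator and denominator by -2*sqrt(19) + 5*sqrt(13).
Denominator becomes 249; numerator becomes -8*sqrt(19) + 20*sqrt(13).

(-8*sqrt(19) + 20*sqrt(13))/249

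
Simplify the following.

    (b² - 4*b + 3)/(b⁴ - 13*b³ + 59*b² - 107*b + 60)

1/(b² - 9*b + 20)

Factor: b² - 4*b + 3 = (b - 3)·(b - 1);  b⁴ - 13*b³ + 59*b² - 107*b + 60 = (b - 4)·(b - 1)·(b - 5)·(b - 3)
Cancel the common factors (b - 1), (b - 3).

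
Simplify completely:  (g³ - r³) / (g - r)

g² + g*r + r²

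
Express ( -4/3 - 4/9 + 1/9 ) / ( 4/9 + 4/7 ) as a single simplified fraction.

-105/64

Numerator: -4/3 - 4/9 + 1/9 = -5/3
Denominator: 4/9 + 4/7 = 64/63
Divide: (-5/3) · (63/64) = -105/64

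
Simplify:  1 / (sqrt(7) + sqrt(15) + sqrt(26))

Group as (sqrt(7) + sqrt(26)) + sqrt(15); multiply by (sqrt(7) + sqrt(26)) - sqrt(15), then rationalise the remaining surd.

(-sqrt(2730) - 2*sqrt(26) + 9*sqrt(15) + 17*sqrt(7))/202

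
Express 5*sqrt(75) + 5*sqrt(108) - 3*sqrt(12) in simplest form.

5*sqrt(75) = 25*sqrt(3); 5*sqrt(108) = 30*sqrt(3); 3*sqrt(12) = 6*sqrt(3)
Combine: (25 + 30 - 6)·sqrt(3) = 49*sqrt(3)

49*sqrt(3)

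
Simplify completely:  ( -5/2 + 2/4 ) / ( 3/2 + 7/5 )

Numerator: -5/2 + 2/4 = -2
Denominator: 3/2 + 7/5 = 29/10
Divide: (-2) · (10/29) = -20/29

-20/29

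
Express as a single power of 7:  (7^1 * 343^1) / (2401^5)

7^1 = 7^1; 343^1 = 7^3; 2401^5 = 7^20
Combine exponents: 7^(-16)

7^(-16)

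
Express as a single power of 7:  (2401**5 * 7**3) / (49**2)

2401**5 = 7**20; 7**3 = 7**3; 49**2 = 7**4
Combine exponents: 7**19

7**19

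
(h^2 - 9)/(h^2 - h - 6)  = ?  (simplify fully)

Factor: h^2 - 9 = (h - 3)*(h + 3);  h^2 - h - 6 = (h - 3)*(h + 2)
Cancel the common factor (h - 3).

(h + 3)/(h + 2)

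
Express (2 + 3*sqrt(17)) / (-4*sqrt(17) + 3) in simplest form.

(-210 - 17*sqrt(17))/263

Multiply numerator and denominator by 3 + 4*sqrt(17).
Denominator becomes -263; numerator becomes 17*sqrt(17) + 210.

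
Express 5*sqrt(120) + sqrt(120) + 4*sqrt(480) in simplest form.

5*sqrt(120) = 10*sqrt(30); sqrt(120) = 2*sqrt(30); 4*sqrt(480) = 16*sqrt(30)
Combine: (10 + 2 + 16)·sqrt(30) = 28*sqrt(30)

28*sqrt(30)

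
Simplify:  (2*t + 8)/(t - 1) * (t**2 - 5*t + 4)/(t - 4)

2*t + 8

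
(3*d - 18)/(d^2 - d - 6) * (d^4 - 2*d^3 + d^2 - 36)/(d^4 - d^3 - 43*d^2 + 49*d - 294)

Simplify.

(3*d - 18)/(d^2 - 49)

Factor: 3*d - 18 = 3*(d - 6);  d^2 - d - 6 = (d + 2)*(d - 3);  d^4 - 2*d^3 + d^2 - 36 = (d - 3)*(d^2 - d + 6)*(d + 2);  d^4 - d^3 - 43*d^2 + 49*d - 294 = (d - 7)*(d^2 - d + 6)*(d + 7)
Cancel the common factors (d^2 - d + 6), (d + 2), (d - 3).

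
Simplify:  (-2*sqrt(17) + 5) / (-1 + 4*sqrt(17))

Multiply numerator and denominator by -4*sqrt(17) - 1.
Denominator becomes -271; numerator becomes -18*sqrt(17) + 131.

(-131 + 18*sqrt(17))/271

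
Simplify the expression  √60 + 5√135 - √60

15*√15

√60 = 2*√15; 5√135 = 15*√15; √60 = 2*√15
Combine: (2 + 15 - 2)·√15 = 15*√15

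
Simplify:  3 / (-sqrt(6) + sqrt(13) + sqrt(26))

(-99*sqrt(6) - 21*sqrt(26) + 57*sqrt(13) + 156*sqrt(3))/263

Group as (sqrt(13) + sqrt(26)) - sqrt(6); multiply by (sqrt(13) + sqrt(26)) + sqrt(6), then rationalise the remaining surd.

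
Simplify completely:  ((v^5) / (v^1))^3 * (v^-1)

v^11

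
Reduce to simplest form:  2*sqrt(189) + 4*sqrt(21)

10*sqrt(21)

2*sqrt(189) = 6*sqrt(21); 4*sqrt(21) = 4*sqrt(21)
Combine: (6 + 4)·sqrt(21) = 10*sqrt(21)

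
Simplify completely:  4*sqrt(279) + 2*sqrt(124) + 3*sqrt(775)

4*sqrt(279) = 12*sqrt(31); 2*sqrt(124) = 4*sqrt(31); 3*sqrt(775) = 15*sqrt(31)
Combine: (12 + 4 + 15)·sqrt(31) = 31*sqrt(31)

31*sqrt(31)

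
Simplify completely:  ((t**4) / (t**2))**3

Inside the bracket: t**2
Raise to the power 3: t**6

t**6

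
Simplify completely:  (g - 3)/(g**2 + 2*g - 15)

1/(g + 5)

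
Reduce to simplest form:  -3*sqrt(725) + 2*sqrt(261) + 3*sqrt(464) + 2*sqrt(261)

9*sqrt(29)

3*sqrt(725) = 15*sqrt(29); 2*sqrt(261) = 6*sqrt(29); 3*sqrt(464) = 12*sqrt(29); 2*sqrt(261) = 6*sqrt(29)
Combine: (-15 + 6 + 12 + 6)·sqrt(29) = 9*sqrt(29)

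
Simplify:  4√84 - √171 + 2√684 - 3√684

4√84 = 8*√21; √171 = 3*√19; 2√684 = 12*√19; 3√684 = 18*√19

-9*√19 + 8*√21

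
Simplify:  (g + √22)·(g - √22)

Product of conjugates: (P+Q)(P-Q) = P^2 - Q^2.

g² - 22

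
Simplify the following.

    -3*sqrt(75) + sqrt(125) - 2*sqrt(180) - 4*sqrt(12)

3*sqrt(75) = 15*sqrt(3); sqrt(125) = 5*sqrt(5); 2*sqrt(180) = 12*sqrt(5); 4*sqrt(12) = 8*sqrt(3)

-23*sqrt(3) - 7*sqrt(5)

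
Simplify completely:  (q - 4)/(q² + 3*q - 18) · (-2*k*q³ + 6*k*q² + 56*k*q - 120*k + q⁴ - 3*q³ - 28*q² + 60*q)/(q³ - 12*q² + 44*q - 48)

Factor: q² + 3*q - 18 = (q - 3)·(q + 6);  -2*k*q³ + 6*k*q² + 56*k*q - 120*k + q⁴ - 3*q³ - 28*q² + 60*q = (q - 6)·(-2*k + q)·(q - 2)·(q + 5);  q³ - 12*q² + 44*q - 48 = (q - 6)·(q - 2)·(q - 4)
Cancel the common factors (q - 2), (q - 6), (q - 4).

(-2*k*q - 10*k + q² + 5*q)/(q² + 3*q - 18)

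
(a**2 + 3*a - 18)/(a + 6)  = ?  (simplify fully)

Factor: a**2 + 3*a - 18 = (a - 3)*(a + 6)
Cancel the common factor (a + 6).

a - 3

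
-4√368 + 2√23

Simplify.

4√368 = 16*√23; 2√23 = 2*√23
Combine: (-16 + 2)·√23 = -14*√23

-14*√23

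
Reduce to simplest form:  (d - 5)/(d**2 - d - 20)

Factor: d**2 - d - 20 = (d + 4)*(d - 5)
Cancel the common factor (d - 5).

1/(d + 4)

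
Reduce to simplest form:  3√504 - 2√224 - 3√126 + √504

7*√14

3√504 = 18*√14; 2√224 = 8*√14; 3√126 = 9*√14; √504 = 6*√14
Combine: (18 - 8 - 9 + 6)·√14 = 7*√14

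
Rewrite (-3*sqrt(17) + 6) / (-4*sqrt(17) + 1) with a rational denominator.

(-21*sqrt(17) + 198)/271

Multiply numerator and denominator by 1 + 4*sqrt(17).
Denominator becomes -271; numerator becomes -198 + 21*sqrt(17).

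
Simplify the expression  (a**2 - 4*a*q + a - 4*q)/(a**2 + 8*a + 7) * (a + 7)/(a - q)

(-a + 4*q)/(-a + q)

Factor: a**2 - 4*a*q + a - 4*q = (a + 1)*(a - 4*q);  a**2 + 8*a + 7 = (a + 1)*(a + 7)
Cancel the common factors (a + 7), (a + 1).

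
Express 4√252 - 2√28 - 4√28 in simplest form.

4√252 = 24*√7; 2√28 = 4*√7; 4√28 = 8*√7
Combine: (24 - 4 - 8)·√7 = 12*√7

12*√7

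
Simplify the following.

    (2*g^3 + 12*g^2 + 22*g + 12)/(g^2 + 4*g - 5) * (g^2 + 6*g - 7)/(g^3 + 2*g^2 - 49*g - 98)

(2*g^2 + 8*g + 6)/(g^2 - 2*g - 35)

Factor: 2*g^3 + 12*g^2 + 22*g + 12 = 2*(g + 3)*(g + 2)*(g + 1);  g^2 + 4*g - 5 = (g - 1)*(g + 5);  g^2 + 6*g - 7 = (g - 1)*(g + 7);  g^3 + 2*g^2 - 49*g - 98 = (g + 7)*(g - 7)*(g + 2)
Cancel the common factors (g + 2), (g + 7), (g - 1).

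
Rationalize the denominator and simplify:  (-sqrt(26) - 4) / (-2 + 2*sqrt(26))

(-6 - sqrt(26))/10

Multiply numerator and denominator by -2*sqrt(26) - 2.
Denominator becomes -100; numerator becomes 10*sqrt(26) + 60.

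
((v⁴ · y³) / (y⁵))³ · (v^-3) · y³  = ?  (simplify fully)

Inside the bracket: v⁴ · (y^-2)
Raise to the power 3: v^12 · (y^-6)
Multiply by (v^-3) · y³: add exponents.

v⁹/y³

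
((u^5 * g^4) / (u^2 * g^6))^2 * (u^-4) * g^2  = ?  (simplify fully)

u^2/g^2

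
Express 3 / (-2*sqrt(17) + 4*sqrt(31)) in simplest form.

(3*sqrt(17) + 6*sqrt(31))/214

Multiply numerator and denominator by 2*sqrt(17) + 4*sqrt(31).
Denominator becomes 428; numerator becomes 6*sqrt(17) + 12*sqrt(31).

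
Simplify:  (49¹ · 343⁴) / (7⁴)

7^10

49¹ = 7^2; 343⁴ = 7^12; 7⁴ = 7^4
Combine exponents: 7^10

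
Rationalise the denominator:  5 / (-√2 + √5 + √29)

Group as (√5 + √29) - √2; multiply by (√5 + √29) + √2, then rationalise the remaining surd.

(-65*√5 - 5*√290 + 80*√2 + 55*√29)/222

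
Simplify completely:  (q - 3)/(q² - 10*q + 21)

Factor: q² - 10*q + 21 = (q - 3)·(q - 7)
Cancel the common factor (q - 3).

1/(q - 7)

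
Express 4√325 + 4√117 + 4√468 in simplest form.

56*√13

4√325 = 20*√13; 4√117 = 12*√13; 4√468 = 24*√13
Combine: (20 + 12 + 24)·√13 = 56*√13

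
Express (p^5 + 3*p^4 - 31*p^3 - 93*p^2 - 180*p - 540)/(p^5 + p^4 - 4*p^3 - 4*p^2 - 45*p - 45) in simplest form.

Factor: p^5 + 3*p^4 - 31*p^3 - 93*p^2 - 180*p - 540 = (p + 6)*(p^2 + 5)*(p + 3)*(p - 6);  p^5 + p^4 - 4*p^3 - 4*p^2 - 45*p - 45 = (p - 3)*(p^2 + 5)*(p + 3)*(p + 1)
Cancel the common factors (p^2 + 5), (p + 3).

(p^2 - 36)/(p^2 - 2*p - 3)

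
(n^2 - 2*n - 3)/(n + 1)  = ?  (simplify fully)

n - 3

Factor: n^2 - 2*n - 3 = (n - 3)*(n + 1)
Cancel the common factor (n + 1).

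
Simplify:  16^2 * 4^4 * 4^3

2^22

16^2 = 2^8; 4^4 = 2^8; 4^3 = 2^6
Combine exponents: 2^22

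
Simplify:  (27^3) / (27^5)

27^3 = 3^9; 27^5 = 3^15
Combine exponents: 3^(-6)

3^(-6)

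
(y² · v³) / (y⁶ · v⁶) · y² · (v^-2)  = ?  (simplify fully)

1/(v⁵*y²)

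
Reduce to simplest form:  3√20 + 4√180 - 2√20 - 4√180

2*√5

3√20 = 6*√5; 4√180 = 24*√5; 2√20 = 4*√5; 4√180 = 24*√5
Combine: (6 + 24 - 4 - 24)·√5 = 2*√5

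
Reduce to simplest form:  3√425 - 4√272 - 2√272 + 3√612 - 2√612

3√425 = 15*√17; 4√272 = 16*√17; 2√272 = 8*√17; 3√612 = 18*√17; 2√612 = 12*√17
Combine: (15 - 16 - 8 + 18 - 12)·√17 = -3*√17

-3*√17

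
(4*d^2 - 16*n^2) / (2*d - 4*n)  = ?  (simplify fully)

2*d + 4*n

Difference of squares: factor out (2*d - 4*n).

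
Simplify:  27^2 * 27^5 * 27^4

27^2 = 3^6; 27^5 = 3^15; 27^4 = 3^12
Combine exponents: 3^33

3^33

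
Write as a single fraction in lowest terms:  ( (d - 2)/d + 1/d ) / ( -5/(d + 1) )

Numerator: (d - 2)/d + 1/d = (d - 1)/d
Denominator: -5/(d + 1) = -5/(d + 1)
Divide: ((d - 1)/d) · (-d/5 - 1/5) = (-d^2 + 1)/(5*d)

(-d^2 + 1)/(5*d)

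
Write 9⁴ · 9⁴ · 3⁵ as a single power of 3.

3^21

9⁴ = 3^8; 9⁴ = 3^8; 3⁵ = 3^5
Combine exponents: 3^21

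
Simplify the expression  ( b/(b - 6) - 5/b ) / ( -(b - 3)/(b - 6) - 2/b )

(-b^2 + 5*b - 30)/(b^2 - b - 12)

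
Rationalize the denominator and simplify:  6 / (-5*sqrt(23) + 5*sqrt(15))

(-3*sqrt(23) - 3*sqrt(15))/20

Multiply numerator and denominator by 5*sqrt(15) + 5*sqrt(23).
Denominator becomes -200; numerator becomes 30*sqrt(15) + 30*sqrt(23).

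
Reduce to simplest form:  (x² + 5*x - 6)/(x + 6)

x - 1

Factor: x² + 5*x - 6 = (x - 1)·(x + 6)
Cancel the common factor (x + 6).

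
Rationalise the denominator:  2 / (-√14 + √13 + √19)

(-9*√14 + 4*√19 + 10*√13 + √3458)/166

Group as (√13 + √19) - √14; multiply by (√13 + √19) + √14, then rationalise the remaining surd.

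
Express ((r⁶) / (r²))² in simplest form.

Inside the bracket: r⁴
Raise to the power 2: r⁸

r⁸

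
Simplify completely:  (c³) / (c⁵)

c^(-2)

Quotient: (c^-2)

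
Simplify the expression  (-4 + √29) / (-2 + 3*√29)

Multiply numerator and denominator by -3*√29 - 2.
Denominator becomes -257; numerator becomes -79 + 10*√29.

(-10*√29 + 79)/257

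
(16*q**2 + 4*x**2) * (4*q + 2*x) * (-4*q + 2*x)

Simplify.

((2*x)+(4*q))((2*x)-(4*q)) = -16*q**2 + 4*x**2; continue pairing.

-256*q**4 + 16*x**4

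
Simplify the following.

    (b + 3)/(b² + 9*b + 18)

1/(b + 6)

Factor: b² + 9*b + 18 = (b + 6)·(b + 3)
Cancel the common factor (b + 3).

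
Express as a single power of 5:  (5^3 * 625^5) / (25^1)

5^3 = 5^3; 625^5 = 5^20; 25^1 = 5^2
Combine exponents: 5^21

5^21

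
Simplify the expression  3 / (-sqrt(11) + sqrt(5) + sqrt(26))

(-10*sqrt(11) - 5*sqrt(26) + 16*sqrt(5) + sqrt(1430))/20

Group as (sqrt(5) + sqrt(26)) - sqrt(11); multiply by (sqrt(5) + sqrt(26)) + sqrt(11), then rationalise the remaining surd.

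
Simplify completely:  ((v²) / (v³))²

v^(-2)

Inside the bracket: (v^-1)
Raise to the power 2: (v^-2)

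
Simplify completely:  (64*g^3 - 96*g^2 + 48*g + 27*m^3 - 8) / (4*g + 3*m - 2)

16*g^2 - 12*g*m - 16*g + 9*m^2 + 6*m + 4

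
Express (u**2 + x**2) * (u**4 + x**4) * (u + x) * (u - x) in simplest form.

(u+x)(u-x) = u**2 - x**2; continue pairing.

u**8 - x**8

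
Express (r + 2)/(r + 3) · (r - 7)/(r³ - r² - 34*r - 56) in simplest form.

1/(r² + 7*r + 12)

Factor: r³ - r² - 34*r - 56 = (r - 7)·(r + 2)·(r + 4)
Cancel the common factors (r - 7), (r + 2).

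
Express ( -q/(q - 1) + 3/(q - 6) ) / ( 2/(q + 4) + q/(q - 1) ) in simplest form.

(-q³ + 5*q² + 33*q - 12)/(q³ - 38*q + 12)

Numerator: -q/(q - 1) + 3/(q - 6) = (-q² + 9*q - 3)/(q² - 7*q + 6)
Denominator: 2/(q + 4) + q/(q - 1) = (q² + 6*q - 2)/(q² + 3*q - 4)
Divide: ((-q² + 9*q - 3)/(q² - 7*q + 6)) · ((q² + 3*q - 4)/(q² + 6*q - 2)) = (-q³ + 5*q² + 33*q - 12)/(q³ - 38*q + 12)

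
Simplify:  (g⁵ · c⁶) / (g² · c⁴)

c²*g³

Quotient: g³ · c²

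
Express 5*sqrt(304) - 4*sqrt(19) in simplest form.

5*sqrt(304) = 20*sqrt(19); 4*sqrt(19) = 4*sqrt(19)
Combine: (20 - 4)·sqrt(19) = 16*sqrt(19)

16*sqrt(19)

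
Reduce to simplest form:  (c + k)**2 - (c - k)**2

4*c*k

Binomially expand both and collect terms in c, k.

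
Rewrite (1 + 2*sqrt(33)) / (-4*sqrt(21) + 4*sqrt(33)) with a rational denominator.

Multiply numerator and denominator by 4*sqrt(21) + 4*sqrt(33).
Denominator becomes 192; numerator becomes 4*sqrt(21) + 4*sqrt(33) + 24*sqrt(77) + 264.

(sqrt(21) + sqrt(33) + 6*sqrt(77) + 66)/48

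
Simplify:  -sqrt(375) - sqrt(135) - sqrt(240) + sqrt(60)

sqrt(375) = 5*sqrt(15); sqrt(135) = 3*sqrt(15); sqrt(240) = 4*sqrt(15); sqrt(60) = 2*sqrt(15)
Combine: (-5 - 3 - 4 + 2)·sqrt(15) = -10*sqrt(15)

-10*sqrt(15)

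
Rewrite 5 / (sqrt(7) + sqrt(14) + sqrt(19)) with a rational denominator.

Group as (sqrt(7) + sqrt(19)) + sqrt(14); multiply by (sqrt(7) + sqrt(19)) - sqrt(14), then rationalise the remaining surd.

(-35*sqrt(38) + 5*sqrt(19) + 30*sqrt(14) + 65*sqrt(7))/194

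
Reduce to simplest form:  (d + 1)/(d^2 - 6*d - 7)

Factor: d^2 - 6*d - 7 = (d - 7)*(d + 1)
Cancel the common factor (d + 1).

1/(d - 7)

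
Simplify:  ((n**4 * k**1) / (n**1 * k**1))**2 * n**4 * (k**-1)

Inside the bracket: n**3
Raise to the power 2: n**6
Multiply by n**4 * (k**-1): add exponents.

n**10/k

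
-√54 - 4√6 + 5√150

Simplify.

√54 = 3*√6; 4√6 = 4*√6; 5√150 = 25*√6
Combine: (-3 - 4 + 25)·√6 = 18*√6

18*√6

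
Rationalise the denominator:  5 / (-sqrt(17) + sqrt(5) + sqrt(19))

(-35*sqrt(17) + 15*sqrt(19) + 155*sqrt(5) + 10*sqrt(1615))/331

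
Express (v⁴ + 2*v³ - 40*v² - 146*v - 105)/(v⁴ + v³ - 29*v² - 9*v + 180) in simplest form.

Factor: v⁴ + 2*v³ - 40*v² - 146*v - 105 = (v + 5)·(v + 1)·(v + 3)·(v - 7);  v⁴ + v³ - 29*v² - 9*v + 180 = (v - 4)·(v + 3)·(v - 3)·(v + 5)
Cancel the common factors (v + 3), (v + 5).

(v² - 6*v - 7)/(v² - 7*v + 12)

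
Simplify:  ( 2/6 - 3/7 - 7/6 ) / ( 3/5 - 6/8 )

Numerator: 2/6 - 3/7 - 7/6 = -53/42
Denominator: 3/5 - 6/8 = -3/20
Divide: (-53/42) · (-20/3) = 530/63

530/63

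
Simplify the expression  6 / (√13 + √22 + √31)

(-√8866 + 2*√31 + 11*√22 + 20*√13)/94

Group as (√22 + √31) + √13; multiply by (√22 + √31) - √13, then rationalise the remaining surd.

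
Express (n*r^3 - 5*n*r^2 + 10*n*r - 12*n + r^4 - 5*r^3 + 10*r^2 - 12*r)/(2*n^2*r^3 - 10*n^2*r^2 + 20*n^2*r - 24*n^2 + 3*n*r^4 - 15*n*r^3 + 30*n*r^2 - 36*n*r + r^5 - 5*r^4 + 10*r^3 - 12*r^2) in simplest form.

Factor: n*r^3 - 5*n*r^2 + 10*n*r - 12*n + r^4 - 5*r^3 + 10*r^2 - 12*r = (r^2 - 2*r + 4)*(n + r)*(r - 3);  2*n^2*r^3 - 10*n^2*r^2 + 20*n^2*r - 24*n^2 + 3*n*r^4 - 15*n*r^3 + 30*n*r^2 - 36*n*r + r^5 - 5*r^4 + 10*r^3 - 12*r^2 = (r^2 - 2*r + 4)*(2*n + r)*(n + r)*(r - 3)
Cancel the common factors (r^2 - 2*r + 4), (n + r), (r - 3).

1/(2*n + r)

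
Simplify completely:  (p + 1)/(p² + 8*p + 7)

1/(p + 7)

Factor: p² + 8*p + 7 = (p + 1)·(p + 7)
Cancel the common factor (p + 1).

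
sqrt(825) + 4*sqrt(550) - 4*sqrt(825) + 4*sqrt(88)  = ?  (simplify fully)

-15*sqrt(33) + 28*sqrt(22)

sqrt(825) = 5*sqrt(33); 4*sqrt(550) = 20*sqrt(22); 4*sqrt(825) = 20*sqrt(33); 4*sqrt(88) = 8*sqrt(22)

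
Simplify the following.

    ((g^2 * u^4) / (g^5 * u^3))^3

Inside the bracket: (g^-3) * u^1
Raise to the power 3: (g^-9) * u^3

u^3/g^9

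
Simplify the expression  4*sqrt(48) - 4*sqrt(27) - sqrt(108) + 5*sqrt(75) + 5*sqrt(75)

48*sqrt(3)

4*sqrt(48) = 16*sqrt(3); 4*sqrt(27) = 12*sqrt(3); sqrt(108) = 6*sqrt(3); 5*sqrt(75) = 25*sqrt(3); 5*sqrt(75) = 25*sqrt(3)
Combine: (16 - 12 - 6 + 25 + 25)·sqrt(3) = 48*sqrt(3)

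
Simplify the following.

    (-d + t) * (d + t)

Pair the conjugate factors: (t+d)(t-d) = -d^2 + t^2.

-d^2 + t^2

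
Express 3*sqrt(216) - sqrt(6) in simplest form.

17*sqrt(6)

3*sqrt(216) = 18*sqrt(6); sqrt(6) = sqrt(6)
Combine: (18 - 1)·sqrt(6) = 17*sqrt(6)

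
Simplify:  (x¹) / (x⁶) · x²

Quotient: (x^-5)
Multiply by x²: add exponents.

x^(-3)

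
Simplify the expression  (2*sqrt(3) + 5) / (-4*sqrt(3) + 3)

Multiply numerator and denominator by 3 + 4*sqrt(3).
Denominator becomes -39; numerator becomes 39 + 26*sqrt(3).

(-2*sqrt(3) - 3)/3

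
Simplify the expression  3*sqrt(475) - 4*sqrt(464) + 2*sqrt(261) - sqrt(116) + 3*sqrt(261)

3*sqrt(475) = 15*sqrt(19); 4*sqrt(464) = 16*sqrt(29); 2*sqrt(261) = 6*sqrt(29); sqrt(116) = 2*sqrt(29); 3*sqrt(261) = 9*sqrt(29)

-3*sqrt(29) + 15*sqrt(19)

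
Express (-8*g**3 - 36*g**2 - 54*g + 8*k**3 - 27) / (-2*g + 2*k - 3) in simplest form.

(2*k)**3 - (2*g + 3)**3 = (-2*g + 2*k - 3)(4*g**2 + 4*g*k + 12*g + 4*k**2 + 6*k + 9).

4*g**2 + 4*g*k + 12*g + 4*k**2 + 6*k + 9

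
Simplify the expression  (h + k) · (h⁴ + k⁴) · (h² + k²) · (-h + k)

-h⁸ + k⁸

Pair the conjugate factors: (k+h)(k-h) = -h² + k², then repeat with the next factor.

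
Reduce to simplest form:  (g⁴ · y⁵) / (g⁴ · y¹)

Quotient: y⁴

y⁴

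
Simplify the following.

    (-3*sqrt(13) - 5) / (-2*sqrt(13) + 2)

Multiply numerator and denominator by 2 + 2*sqrt(13).
Denominator becomes -48; numerator becomes -88 - 16*sqrt(13).

(2*sqrt(13) + 11)/6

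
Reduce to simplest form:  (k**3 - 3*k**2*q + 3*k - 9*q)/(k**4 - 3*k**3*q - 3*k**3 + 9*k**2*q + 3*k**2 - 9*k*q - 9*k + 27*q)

1/(k - 3)

Factor: k**3 - 3*k**2*q + 3*k - 9*q = (k**2 + 3)*(k - 3*q);  k**4 - 3*k**3*q - 3*k**3 + 9*k**2*q + 3*k**2 - 9*k*q - 9*k + 27*q = (k**2 + 3)*(k - 3)*(k - 3*q)
Cancel the common factors (k**2 + 3), (k - 3*q).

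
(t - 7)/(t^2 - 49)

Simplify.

Factor: t^2 - 49 = (t + 7)*(t - 7)
Cancel the common factor (t - 7).

1/(t + 7)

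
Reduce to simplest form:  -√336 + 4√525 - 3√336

4*√21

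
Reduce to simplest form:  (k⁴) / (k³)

Quotient: k¹

k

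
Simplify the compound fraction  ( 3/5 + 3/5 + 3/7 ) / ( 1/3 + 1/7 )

171/50

Numerator: 3/5 + 3/5 + 3/7 = 57/35
Denominator: 1/3 + 1/7 = 10/21
Divide: (57/35) · (21/10) = 171/50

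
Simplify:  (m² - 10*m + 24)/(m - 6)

m - 4

Factor: m² - 10*m + 24 = (m - 6)·(m - 4)
Cancel the common factor (m - 6).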